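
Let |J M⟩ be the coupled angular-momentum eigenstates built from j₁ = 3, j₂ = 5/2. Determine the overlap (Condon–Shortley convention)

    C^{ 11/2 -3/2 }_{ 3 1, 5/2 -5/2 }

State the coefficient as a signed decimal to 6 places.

+√(1/22) ≈ +0.213201

j₁+j₂−J=0  J+j₁−j₂=6  J−j₁+j₂=5  j₁+j₂+J+1=12
(j₁±m₁, j₂±m₂, J±M) = (4,2,0,5,4,7)
P² = 16588800/11
sum k=0..0:
  [0] +1/5760 = 1/5760
S = 1/5760
C² = P²·S² = 1/22 ; C = +0.213201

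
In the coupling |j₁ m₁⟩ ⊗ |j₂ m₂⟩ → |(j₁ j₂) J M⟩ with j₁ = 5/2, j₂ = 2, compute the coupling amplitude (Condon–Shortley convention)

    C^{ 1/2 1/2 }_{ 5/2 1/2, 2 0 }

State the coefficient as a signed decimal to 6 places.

triangle: 4!×1!×0!/6! = 24/720
(j±m)!: 3!×2!×2!×2!×1!×0! = 48
prefactor² = (2J+1)×Δ×N² = 16/5
  k=2: +1/(2!×2!×0!×0!×1!×0!) = 1/4
Σ = 1/4  ⇒  CG² = 16/5×1/4² = 1/5
CG = +√(1/5) = +0.447214

+0.447214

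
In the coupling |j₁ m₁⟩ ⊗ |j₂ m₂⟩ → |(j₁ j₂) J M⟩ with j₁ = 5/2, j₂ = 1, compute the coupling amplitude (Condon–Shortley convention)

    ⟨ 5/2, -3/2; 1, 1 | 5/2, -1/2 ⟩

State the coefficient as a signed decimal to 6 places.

√[6·1!4!1!/7! · 1!4!2!0!2!3!] = √(576/35)
  +(−1)^1/∏(1,0,3,1,1,0)! = -1/6  (running -1/6)
⟨..|..⟩ = √(576/35)·(-1/6) = -0.676123

-0.676123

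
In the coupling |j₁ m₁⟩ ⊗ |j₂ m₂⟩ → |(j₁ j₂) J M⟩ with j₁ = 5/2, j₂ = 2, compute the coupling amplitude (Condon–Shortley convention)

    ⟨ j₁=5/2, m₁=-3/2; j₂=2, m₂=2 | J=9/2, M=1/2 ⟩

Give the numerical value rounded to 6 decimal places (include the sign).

+0.199205  (= +√(5/126))

triangle: 0!×5!×4!/10! = 2880/3628800
(j±m)!: 1!×4!×4!×0!×5!×4! = 1658880
prefactor² = (2J+1)×Δ×N² = 92160/7
  k=0: +1/(0!×0!×4!×4!×1!×0!) = 1/576
Σ = 1/576  ⇒  CG² = 92160/7×1/576² = 5/126
CG = +√(5/126) = +0.199205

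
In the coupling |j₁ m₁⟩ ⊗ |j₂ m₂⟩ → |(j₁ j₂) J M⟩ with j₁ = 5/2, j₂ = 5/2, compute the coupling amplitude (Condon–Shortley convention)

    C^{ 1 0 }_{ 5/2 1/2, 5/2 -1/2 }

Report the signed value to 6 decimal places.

+0.119523  (= +√(1/70))

j₁+j₂−J=4  J+j₁−j₂=1  J−j₁+j₂=1  j₁+j₂+J+1=7
(j₁±m₁, j₂±m₂, J±M) = (3,2,2,3,1,1)
P² = 72/35
sum k=1..2:
  [1] −1/6 = -1/6
  [2] +1/4 = 1/4
S = 1/12
C² = P²·S² = 1/70 ; C = +0.119523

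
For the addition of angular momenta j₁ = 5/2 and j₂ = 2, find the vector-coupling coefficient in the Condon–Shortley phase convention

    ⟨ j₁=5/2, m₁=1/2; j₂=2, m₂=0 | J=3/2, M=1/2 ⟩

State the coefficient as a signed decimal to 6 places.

√[4·3!2!1!/7! · 3!2!2!2!2!1!] = √(32/35)
  +(−1)^1/∏(1,2,1,1,1,0)! = -1/2  (running -1/2)
  +(−1)^2/∏(2,1,0,0,2,1)! = 1/4  (running -1/4)
⟨..|..⟩ = √(32/35)·(-1/4) = -0.239046

−√(2/35) = -0.239046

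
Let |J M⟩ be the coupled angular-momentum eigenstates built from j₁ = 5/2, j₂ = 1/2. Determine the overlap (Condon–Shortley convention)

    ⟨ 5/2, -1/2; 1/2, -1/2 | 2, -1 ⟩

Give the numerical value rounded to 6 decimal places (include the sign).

√[5·1!4!0!/6! · 2!3!0!1!1!3!] = √(12)
  +(−1)^0/∏(0,1,3,0,1,0)! = 1/6  (running 1/6)
⟨..|..⟩ = √(12)·(1/6) = +0.577350

+√(1/3) = +0.577350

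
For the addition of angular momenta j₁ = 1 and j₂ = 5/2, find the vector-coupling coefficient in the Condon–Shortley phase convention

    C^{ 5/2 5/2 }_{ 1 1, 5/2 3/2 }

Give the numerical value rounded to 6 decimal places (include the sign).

√[6·1!1!4!/7! · 2!0!4!1!5!0!] = √(1152/7)
  +(−1)^0/∏(0,1,0,4,1,0)! = 1/24  (running 1/24)
⟨..|..⟩ = √(1152/7)·(1/24) = +0.534522

+√(2/7) ≈ +0.534522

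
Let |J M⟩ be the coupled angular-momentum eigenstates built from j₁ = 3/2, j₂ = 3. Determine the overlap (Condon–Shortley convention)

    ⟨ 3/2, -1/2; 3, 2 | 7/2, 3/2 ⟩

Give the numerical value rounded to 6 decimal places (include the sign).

-0.654654  (= −√(3/7))

√[8·1!2!5!/9! · 1!2!5!1!5!2!] = √(6400/21)
  +(−1)^0/∏(0,1,2,5,0,0)! = 1/240  (running 1/240)
  +(−1)^1/∏(1,0,1,4,1,1)! = -1/24  (running -3/80)
⟨..|..⟩ = √(6400/21)·(-3/80) = -0.654654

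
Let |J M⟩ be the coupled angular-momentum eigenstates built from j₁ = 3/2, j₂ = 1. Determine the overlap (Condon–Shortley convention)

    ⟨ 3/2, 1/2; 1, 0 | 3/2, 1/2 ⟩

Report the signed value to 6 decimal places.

+0.258199  (= +√(1/15))

j₁+j₂−J=1  J+j₁−j₂=2  J−j₁+j₂=1  j₁+j₂+J+1=5
(j₁±m₁, j₂±m₂, J±M) = (2,1,1,1,2,1)
P² = 4/15
sum k=0..1:
  [0] +1/1 = 1
  [1] −1/2 = -1/2
S = 1/2
C² = P²·S² = 1/15 ; C = +0.258199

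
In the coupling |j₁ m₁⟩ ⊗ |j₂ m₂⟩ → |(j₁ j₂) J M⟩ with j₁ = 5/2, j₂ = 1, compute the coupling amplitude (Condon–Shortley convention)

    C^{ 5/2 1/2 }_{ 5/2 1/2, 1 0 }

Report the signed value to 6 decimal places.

triangle: 1!×4!×1!/7! = 24/5040
(j±m)!: 3!×2!×1!×1!×3!×2! = 144
prefactor² = (2J+1)×Δ×N² = 144/35
  k=0: +1/(0!×1!×2!×1!×2!×0!) = 1/4
  k=1: −1/(1!×0!×1!×0!×3!×1!) = -1/6
Σ = 1/12  ⇒  CG² = 144/35×1/12² = 1/35
CG = +√(1/35) = +0.169031

+0.169031  (= +√(1/35))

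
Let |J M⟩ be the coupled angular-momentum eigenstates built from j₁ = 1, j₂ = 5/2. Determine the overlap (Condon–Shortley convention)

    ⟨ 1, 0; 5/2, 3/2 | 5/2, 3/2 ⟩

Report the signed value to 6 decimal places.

-0.507093  (= −√(9/35))

j₁+j₂−J=1  J+j₁−j₂=1  J−j₁+j₂=4  j₁+j₂+J+1=7
(j₁±m₁, j₂±m₂, J±M) = (1,1,4,1,4,1)
P² = 576/35
sum k=0..1:
  [0] +1/24 = 1/24
  [1] −1/6 = -1/6
S = -1/8
C² = P²·S² = 9/35 ; C = -0.507093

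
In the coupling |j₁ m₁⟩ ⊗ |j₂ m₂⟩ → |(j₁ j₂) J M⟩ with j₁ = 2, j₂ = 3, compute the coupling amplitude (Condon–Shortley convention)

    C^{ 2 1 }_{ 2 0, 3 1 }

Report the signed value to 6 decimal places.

triangle: 3!×1!×3!/8! = 36/40320
(j±m)!: 2!×2!×4!×2!×3!×1! = 1152
prefactor² = (2J+1)×Δ×N² = 36/7
  k=1: −1/(1!×2!×1!×3!×0!×0!) = -1/12
  k=2: +1/(2!×1!×0!×2!×1!×1!) = 1/4
Σ = 1/6  ⇒  CG² = 36/7×1/6² = 1/7
CG = +√(1/7) = +0.377964

+0.377964  (= +√(1/7))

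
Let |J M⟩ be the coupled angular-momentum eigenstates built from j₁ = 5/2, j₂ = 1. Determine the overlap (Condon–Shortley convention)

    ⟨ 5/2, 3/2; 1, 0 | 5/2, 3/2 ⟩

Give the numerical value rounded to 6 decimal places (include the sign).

√[6·1!4!1!/7! · 4!1!1!1!4!1!] = √(576/35)
  +(−1)^0/∏(0,1,1,1,3,0)! = 1/6  (running 1/6)
  +(−1)^1/∏(1,0,0,0,4,1)! = -1/24  (running 1/8)
⟨..|..⟩ = √(576/35)·(1/8) = +0.507093

+0.507093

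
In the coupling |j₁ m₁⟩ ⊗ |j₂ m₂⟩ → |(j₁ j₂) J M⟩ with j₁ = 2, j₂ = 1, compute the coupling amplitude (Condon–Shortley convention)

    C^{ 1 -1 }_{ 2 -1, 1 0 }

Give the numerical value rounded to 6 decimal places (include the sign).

triangle: 2!*2!*0!/5! = 4/120
(j±m)!: 1!*3!*1!*1!*0!*2! = 12
prefactor² = (2J+1)*Δ*N² = 6/5
  k=1: −1/(1!*1!*2!*0!*0!*0!) = -1/2
Σ = -1/2  ⇒  CG² = 6/5*(-1/2)² = 3/10
CG = −√(3/10) = -0.547723

−√(3/10) ≈ -0.547723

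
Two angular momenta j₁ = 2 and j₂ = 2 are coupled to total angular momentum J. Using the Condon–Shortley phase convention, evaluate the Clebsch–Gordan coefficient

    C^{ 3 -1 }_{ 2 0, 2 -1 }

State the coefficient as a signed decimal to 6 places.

triangle: 1!×3!×3!/8! = 36/40320
(j±m)!: 2!×2!×1!×3!×2!×4! = 1152
prefactor² = (2J+1)×Δ×N² = 36/5
  k=0: +1/(0!×1!×2!×1!×1!×2!) = 1/4
  k=1: −1/(1!×0!×1!×0!×2!×3!) = -1/12
Σ = 1/6  ⇒  CG² = 36/5×1/6² = 1/5
CG = +√(1/5) = +0.447214

+√(1/5) ≈ +0.447214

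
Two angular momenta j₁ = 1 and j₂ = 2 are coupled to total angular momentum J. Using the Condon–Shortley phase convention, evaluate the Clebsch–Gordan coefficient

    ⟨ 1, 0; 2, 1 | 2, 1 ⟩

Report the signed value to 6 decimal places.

−√(1/6) ≈ -0.408248

√[5·1!1!3!/6! · 1!1!3!1!3!1!] = √(3/2)
  +(−1)^0/∏(0,1,1,3,0,0)! = 1/6  (running 1/6)
  +(−1)^1/∏(1,0,0,2,1,1)! = -1/2  (running -1/3)
⟨..|..⟩ = √(3/2)·(-1/3) = -0.408248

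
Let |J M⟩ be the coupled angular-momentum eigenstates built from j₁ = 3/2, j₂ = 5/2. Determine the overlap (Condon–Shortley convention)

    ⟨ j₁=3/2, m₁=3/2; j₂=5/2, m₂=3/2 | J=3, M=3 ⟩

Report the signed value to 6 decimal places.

√[7·1!2!4!/8! · 3!0!4!1!6!0!] = √(864)
  +(−1)^0/∏(0,1,0,4,2,0)! = 1/48  (running 1/48)
⟨..|..⟩ = √(864)·(1/48) = +0.612372

+0.612372  (= +√(3/8))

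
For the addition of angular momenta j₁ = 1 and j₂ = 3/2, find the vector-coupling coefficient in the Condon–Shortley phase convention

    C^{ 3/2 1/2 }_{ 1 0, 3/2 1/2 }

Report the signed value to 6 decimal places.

-0.258199  (= −√(1/15))

j₁+j₂−J=1  J+j₁−j₂=1  J−j₁+j₂=2  j₁+j₂+J+1=5
(j₁±m₁, j₂±m₂, J±M) = (1,1,2,1,2,1)
P² = 4/15
sum k=0..1:
  [0] +1/2 = 1/2
  [1] −1/1 = -1
S = -1/2
C² = P²·S² = 1/15 ; C = -0.258199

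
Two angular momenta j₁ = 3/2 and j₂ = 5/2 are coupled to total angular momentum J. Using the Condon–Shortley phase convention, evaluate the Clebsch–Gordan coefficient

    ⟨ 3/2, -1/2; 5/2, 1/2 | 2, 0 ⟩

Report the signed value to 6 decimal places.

√[5·2!1!3!/7! · 1!2!3!2!2!2!] = √(8/7)
  +(−1)^1/∏(1,1,1,2,0,1)! = -1/2  (running -1/2)
  +(−1)^2/∏(2,0,0,1,1,2)! = 1/4  (running -1/4)
⟨..|..⟩ = √(8/7)·(-1/4) = -0.267261

−√(1/14) ≈ -0.267261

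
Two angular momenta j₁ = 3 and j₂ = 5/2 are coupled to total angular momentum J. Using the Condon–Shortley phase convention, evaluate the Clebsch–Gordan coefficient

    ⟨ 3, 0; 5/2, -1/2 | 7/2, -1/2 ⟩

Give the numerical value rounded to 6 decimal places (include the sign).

√[8·2!4!3!/10! · 3!3!2!3!3!4!] = √(6912/175)
  +(−1)^0/∏(0,2,3,2,1,1)! = 1/24  (running 1/24)
  +(−1)^1/∏(1,1,2,1,2,2)! = -1/8  (running -1/12)
  +(−1)^2/∏(2,0,1,0,3,3)! = 1/72  (running -5/72)
⟨..|..⟩ = √(6912/175)·(-5/72) = -0.436436

−√(4/21) = -0.436436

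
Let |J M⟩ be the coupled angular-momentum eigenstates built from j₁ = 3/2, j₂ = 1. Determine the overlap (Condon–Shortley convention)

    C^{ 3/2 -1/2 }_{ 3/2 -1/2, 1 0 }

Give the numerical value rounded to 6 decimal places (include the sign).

−√(1/15) ≈ -0.258199

j₁+j₂−J=1  J+j₁−j₂=2  J−j₁+j₂=1  j₁+j₂+J+1=5
(j₁±m₁, j₂±m₂, J±M) = (1,2,1,1,1,2)
P² = 4/15
sum k=0..1:
  [0] +1/2 = 1/2
  [1] −1/1 = -1
S = -1/2
C² = P²·S² = 1/15 ; C = -0.258199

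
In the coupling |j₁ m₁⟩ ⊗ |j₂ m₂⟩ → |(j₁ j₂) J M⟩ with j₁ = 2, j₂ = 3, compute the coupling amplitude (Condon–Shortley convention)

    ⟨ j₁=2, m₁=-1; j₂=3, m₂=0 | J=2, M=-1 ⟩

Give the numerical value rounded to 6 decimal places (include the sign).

√[5·3!1!3!/8! · 1!3!3!3!1!3!] = √(81/14)
  +(−1)^2/∏(2,1,1,1,0,2)! = 1/4  (running 1/4)
  +(−1)^3/∏(3,0,0,0,1,3)! = -1/36  (running 2/9)
⟨..|..⟩ = √(81/14)·(2/9) = +0.534522

+√(2/7) = +0.534522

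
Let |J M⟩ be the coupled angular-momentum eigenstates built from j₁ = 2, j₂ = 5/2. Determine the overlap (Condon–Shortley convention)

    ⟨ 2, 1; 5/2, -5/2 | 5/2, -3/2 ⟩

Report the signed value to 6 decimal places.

+0.654654  (= +√(3/7))

triangle: 2!×2!×3!/8! = 24/40320
(j±m)!: 3!×1!×0!×5!×1!×4! = 17280
prefactor² = (2J+1)×Δ×N² = 432/7
  k=0: +1/(0!×2!×1!×0!×1!×3!) = 1/12
Σ = 1/12  ⇒  CG² = 432/7×1/12² = 3/7
CG = +√(3/7) = +0.654654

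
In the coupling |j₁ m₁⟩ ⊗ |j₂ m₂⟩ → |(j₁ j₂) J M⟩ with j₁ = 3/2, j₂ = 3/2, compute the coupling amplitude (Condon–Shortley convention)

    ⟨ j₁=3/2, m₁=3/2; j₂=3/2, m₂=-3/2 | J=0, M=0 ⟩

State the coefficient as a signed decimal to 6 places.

+√(1/4) = +0.500000

triangle: 3!×0!×0!/4! = 6/24
(j±m)!: 3!×0!×0!×3!×0!×0! = 36
prefactor² = (2J+1)×Δ×N² = 9
  k=0: +1/(0!×3!×0!×0!×0!×0!) = 1/6
Σ = 1/6  ⇒  CG² = 9×1/6² = 1/4
CG = +√(1/4) = +0.500000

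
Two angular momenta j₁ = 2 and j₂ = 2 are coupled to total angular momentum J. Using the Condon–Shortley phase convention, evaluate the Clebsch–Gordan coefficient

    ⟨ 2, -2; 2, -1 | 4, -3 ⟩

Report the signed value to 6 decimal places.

√[9·0!4!4!/9! · 0!4!1!3!1!7!] = √(10368)
  +(−1)^0/∏(0,0,4,1,0,3)! = 1/144  (running 1/144)
⟨..|..⟩ = √(10368)·(1/144) = +0.707107

+√(1/2) = +0.707107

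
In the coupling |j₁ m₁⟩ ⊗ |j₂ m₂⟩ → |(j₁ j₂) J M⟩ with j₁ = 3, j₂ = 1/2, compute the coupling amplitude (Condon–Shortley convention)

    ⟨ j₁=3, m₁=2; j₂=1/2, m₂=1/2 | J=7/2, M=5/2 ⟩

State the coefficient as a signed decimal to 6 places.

triangle: 0!·6!·1!/8! = 720/40320
(j±m)!: 5!·1!·1!·0!·6!·1! = 86400
prefactor² = (2J+1)·Δ·N² = 86400/7
  k=0: +1/(0!·0!·1!·1!·5!·0!) = 1/120
Σ = 1/120  ⇒  CG² = 86400/7·1/120² = 6/7
CG = +√(6/7) = +0.925820

+0.925820  (= +√(6/7))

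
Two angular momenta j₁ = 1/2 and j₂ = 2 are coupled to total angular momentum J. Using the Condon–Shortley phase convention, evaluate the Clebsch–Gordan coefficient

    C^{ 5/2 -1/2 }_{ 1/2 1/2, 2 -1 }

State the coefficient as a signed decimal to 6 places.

j₁+j₂−J=0  J+j₁−j₂=1  J−j₁+j₂=4  j₁+j₂+J+1=6
(j₁±m₁, j₂±m₂, J±M) = (1,0,1,3,2,3)
P² = 72/5
sum k=0..0:
  [0] +1/6 = 1/6
S = 1/6
C² = P²·S² = 2/5 ; C = +0.632456

+√(2/5) ≈ +0.632456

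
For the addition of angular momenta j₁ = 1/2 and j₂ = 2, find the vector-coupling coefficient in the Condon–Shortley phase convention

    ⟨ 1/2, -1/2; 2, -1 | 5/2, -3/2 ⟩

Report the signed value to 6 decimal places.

j₁+j₂−J=0  J+j₁−j₂=1  J−j₁+j₂=4  j₁+j₂+J+1=6
(j₁±m₁, j₂±m₂, J±M) = (0,1,1,3,1,4)
P² = 144/5
sum k=0..0:
  [0] +1/6 = 1/6
S = 1/6
C² = P²·S² = 4/5 ; C = +0.894427

+0.894427  (= +√(4/5))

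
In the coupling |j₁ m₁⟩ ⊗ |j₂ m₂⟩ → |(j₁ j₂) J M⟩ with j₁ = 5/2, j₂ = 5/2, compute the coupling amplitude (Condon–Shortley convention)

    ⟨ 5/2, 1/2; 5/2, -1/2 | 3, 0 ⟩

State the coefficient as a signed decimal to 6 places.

√[7·2!3!3!/9! · 3!2!2!3!3!3!] = √(36/5)
  +(−1)^0/∏(0,2,2,2,1,1)! = 1/8  (running 1/8)
  +(−1)^1/∏(1,1,1,1,2,2)! = -1/4  (running -1/8)
  +(−1)^2/∏(2,0,0,0,3,3)! = 1/72  (running -1/9)
⟨..|..⟩ = √(36/5)·(-1/9) = -0.298142

-0.298142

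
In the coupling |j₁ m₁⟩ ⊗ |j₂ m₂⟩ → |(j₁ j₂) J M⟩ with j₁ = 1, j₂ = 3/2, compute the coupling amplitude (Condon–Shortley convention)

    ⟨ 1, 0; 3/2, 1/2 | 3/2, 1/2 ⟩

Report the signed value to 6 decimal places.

-0.258199  (= −√(1/15))

√[4·1!1!2!/5! · 1!1!2!1!2!1!] = √(4/15)
  +(−1)^0/∏(0,1,1,2,0,0)! = 1/2  (running 1/2)
  +(−1)^1/∏(1,0,0,1,1,1)! = -1  (running -1/2)
⟨..|..⟩ = √(4/15)·(-1/2) = -0.258199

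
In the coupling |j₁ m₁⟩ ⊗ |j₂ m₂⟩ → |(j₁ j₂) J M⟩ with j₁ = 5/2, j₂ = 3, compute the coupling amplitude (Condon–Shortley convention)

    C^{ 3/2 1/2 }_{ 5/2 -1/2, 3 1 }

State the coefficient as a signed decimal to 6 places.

√[4·4!1!2!/8! · 2!3!4!2!2!1!] = √(192/35)
  +(−1)^2/∏(2,2,1,2,0,0)! = 1/8  (running 1/8)
  +(−1)^3/∏(3,1,0,1,1,1)! = -1/6  (running -1/24)
⟨..|..⟩ = √(192/35)·(-1/24) = -0.097590

-0.097590  (= −√(1/105))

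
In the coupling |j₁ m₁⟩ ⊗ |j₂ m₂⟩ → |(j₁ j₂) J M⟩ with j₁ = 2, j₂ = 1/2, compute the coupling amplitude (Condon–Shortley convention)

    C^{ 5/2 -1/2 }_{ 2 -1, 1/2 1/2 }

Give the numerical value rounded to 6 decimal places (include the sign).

+√(2/5) = +0.632456

triangle: 0!*4!*1!/6! = 24/720
(j±m)!: 1!*3!*1!*0!*2!*3! = 72
prefactor² = (2J+1)*Δ*N² = 72/5
  k=0: +1/(0!*0!*3!*1!*1!*0!) = 1/6
Σ = 1/6  ⇒  CG² = 72/5*1/6² = 2/5
CG = +√(2/5) = +0.632456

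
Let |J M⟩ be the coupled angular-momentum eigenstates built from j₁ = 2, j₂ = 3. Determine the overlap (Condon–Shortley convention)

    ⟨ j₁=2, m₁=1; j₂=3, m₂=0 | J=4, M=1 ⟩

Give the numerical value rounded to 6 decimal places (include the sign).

j₁+j₂−J=1  J+j₁−j₂=3  J−j₁+j₂=5  j₁+j₂+J+1=10
(j₁±m₁, j₂±m₂, J±M) = (3,1,3,3,5,3)
P² = 1944/7
sum k=0..1:
  [0] +1/24 = 1/24
  [1] −1/72 = -1/72
S = 1/36
C² = P²·S² = 3/14 ; C = +0.462910

+√(3/14) = +0.462910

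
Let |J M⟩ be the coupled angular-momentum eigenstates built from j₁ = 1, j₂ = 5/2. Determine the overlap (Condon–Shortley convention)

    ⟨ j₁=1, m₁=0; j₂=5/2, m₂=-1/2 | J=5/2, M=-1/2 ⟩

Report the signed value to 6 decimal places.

+√(1/35) ≈ +0.169031

√[6·1!1!4!/7! · 1!1!2!3!2!3!] = √(144/35)
  +(−1)^0/∏(0,1,1,2,0,2)! = 1/4  (running 1/4)
  +(−1)^1/∏(1,0,0,1,1,3)! = -1/6  (running 1/12)
⟨..|..⟩ = √(144/35)·(1/12) = +0.169031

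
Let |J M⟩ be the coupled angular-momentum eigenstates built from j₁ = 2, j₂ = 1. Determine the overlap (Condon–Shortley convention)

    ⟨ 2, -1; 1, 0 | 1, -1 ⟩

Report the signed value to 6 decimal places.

√[3·2!2!0!/5! · 1!3!1!1!0!2!] = √(6/5)
  +(−1)^1/∏(1,1,2,0,0,0)! = -1/2  (running -1/2)
⟨..|..⟩ = √(6/5)·(-1/2) = -0.547723

−√(3/10) ≈ -0.547723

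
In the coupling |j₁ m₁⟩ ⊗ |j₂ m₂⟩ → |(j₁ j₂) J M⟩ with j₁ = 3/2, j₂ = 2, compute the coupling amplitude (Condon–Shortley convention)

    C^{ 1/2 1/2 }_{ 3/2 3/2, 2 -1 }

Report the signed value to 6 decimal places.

+0.316228  (= +√(1/10))

√[2·3!0!1!/5! · 3!0!1!3!1!0!] = √(18/5)
  +(−1)^0/∏(0,3,0,1,0,0)! = 1/6  (running 1/6)
⟨..|..⟩ = √(18/5)·(1/6) = +0.316228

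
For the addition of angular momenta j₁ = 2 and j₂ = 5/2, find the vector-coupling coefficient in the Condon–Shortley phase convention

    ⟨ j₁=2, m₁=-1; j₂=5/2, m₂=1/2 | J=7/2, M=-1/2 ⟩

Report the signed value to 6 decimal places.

-0.557773  (= −√(14/45))

triangle: 1!·3!·4!/9! = 144/362880
(j±m)!: 1!·3!·3!·2!·3!·4! = 10368
prefactor² = (2J+1)·Δ·N² = 1152/35
  k=0: +1/(0!·1!·3!·3!·0!·1!) = 1/36
  k=1: −1/(1!·0!·2!·2!·1!·2!) = -1/8
Σ = -7/72  ⇒  CG² = 1152/35·(-7/72)² = 14/45
CG = −√(14/45) = -0.557773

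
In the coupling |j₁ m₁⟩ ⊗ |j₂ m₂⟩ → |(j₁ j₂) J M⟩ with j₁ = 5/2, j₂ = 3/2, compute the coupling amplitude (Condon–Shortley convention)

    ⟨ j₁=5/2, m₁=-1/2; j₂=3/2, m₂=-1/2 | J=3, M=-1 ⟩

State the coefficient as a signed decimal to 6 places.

triangle: 1!*4!*2!/8! = 48/40320
(j±m)!: 2!*3!*1!*2!*2!*4! = 1152
prefactor² = (2J+1)*Δ*N² = 48/5
  k=0: +1/(0!*1!*3!*1!*1!*1!) = 1/6
  k=1: −1/(1!*0!*2!*0!*2!*2!) = -1/8
Σ = 1/24  ⇒  CG² = 48/5*1/24² = 1/60
CG = +√(1/60) = +0.129099

+√(1/60) = +0.129099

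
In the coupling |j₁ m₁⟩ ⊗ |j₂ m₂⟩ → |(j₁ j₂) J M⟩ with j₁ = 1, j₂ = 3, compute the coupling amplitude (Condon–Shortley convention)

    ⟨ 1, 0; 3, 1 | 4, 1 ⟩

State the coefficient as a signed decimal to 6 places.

+0.731925

triangle: 0!×2!×6!/9! = 1440/362880
(j±m)!: 1!×1!×4!×2!×5!×3! = 34560
prefactor² = (2J+1)×Δ×N² = 8640/7
  k=0: +1/(0!×0!×1!×4!×1!×2!) = 1/48
Σ = 1/48  ⇒  CG² = 8640/7×1/48² = 15/28
CG = +√(15/28) = +0.731925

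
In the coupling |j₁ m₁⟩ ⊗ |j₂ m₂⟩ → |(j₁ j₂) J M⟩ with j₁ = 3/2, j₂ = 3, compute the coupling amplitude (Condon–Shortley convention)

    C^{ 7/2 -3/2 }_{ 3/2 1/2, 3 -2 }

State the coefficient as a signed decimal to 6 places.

√[8·1!2!5!/9! · 2!1!1!5!2!5!] = √(6400/21)
  +(−1)^0/∏(0,1,1,1,1,4)! = 1/24  (running 1/24)
  +(−1)^1/∏(1,0,0,0,2,5)! = -1/240  (running 3/80)
⟨..|..⟩ = √(6400/21)·(3/80) = +0.654654

+√(3/7) = +0.654654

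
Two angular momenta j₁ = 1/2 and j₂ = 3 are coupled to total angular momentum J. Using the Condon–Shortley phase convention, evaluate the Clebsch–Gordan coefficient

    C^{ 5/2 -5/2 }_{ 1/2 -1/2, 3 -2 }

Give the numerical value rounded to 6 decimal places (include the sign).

j₁+j₂−J=1  J+j₁−j₂=0  J−j₁+j₂=5  j₁+j₂+J+1=7
(j₁±m₁, j₂±m₂, J±M) = (0,1,1,5,0,5)
P² = 14400/7
sum k=1..1:
  [1] −1/120 = -1/120
S = -1/120
C² = P²·S² = 1/7 ; C = -0.377964

−√(1/7) ≈ -0.377964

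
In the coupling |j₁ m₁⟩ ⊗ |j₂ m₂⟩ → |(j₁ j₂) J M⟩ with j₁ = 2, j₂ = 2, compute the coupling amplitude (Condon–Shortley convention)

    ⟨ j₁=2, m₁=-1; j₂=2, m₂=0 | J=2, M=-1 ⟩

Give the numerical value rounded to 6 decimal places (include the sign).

−√(1/14) ≈ -0.267261

√[5·2!2!2!/7! · 1!3!2!2!1!3!] = √(8/7)
  +(−1)^1/∏(1,1,2,1,0,1)! = -1/2  (running -1/2)
  +(−1)^2/∏(2,0,1,0,1,2)! = 1/4  (running -1/4)
⟨..|..⟩ = √(8/7)·(-1/4) = -0.267261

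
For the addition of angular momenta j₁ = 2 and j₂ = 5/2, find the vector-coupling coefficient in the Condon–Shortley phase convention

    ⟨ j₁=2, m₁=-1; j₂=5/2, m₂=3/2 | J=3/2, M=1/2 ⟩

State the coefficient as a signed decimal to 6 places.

j₁+j₂−J=3  J+j₁−j₂=1  J−j₁+j₂=2  j₁+j₂+J+1=7
(j₁±m₁, j₂±m₂, J±M) = (1,3,4,1,2,1)
P² = 96/35
sum k=2..3:
  [2] +1/4 = 1/4
  [3] −1/6 = -1/6
S = 1/12
C² = P²·S² = 2/105 ; C = +0.138013

+0.138013  (= +√(2/105))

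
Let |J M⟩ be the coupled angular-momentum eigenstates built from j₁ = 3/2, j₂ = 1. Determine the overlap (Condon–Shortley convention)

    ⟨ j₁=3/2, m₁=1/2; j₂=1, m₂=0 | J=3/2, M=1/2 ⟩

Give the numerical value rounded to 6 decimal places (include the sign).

j₁+j₂−J=1  J+j₁−j₂=2  J−j₁+j₂=1  j₁+j₂+J+1=5
(j₁±m₁, j₂±m₂, J±M) = (2,1,1,1,2,1)
P² = 4/15
sum k=0..1:
  [0] +1/1 = 1
  [1] −1/2 = -1/2
S = 1/2
C² = P²·S² = 1/15 ; C = +0.258199

+0.258199  (= +√(1/15))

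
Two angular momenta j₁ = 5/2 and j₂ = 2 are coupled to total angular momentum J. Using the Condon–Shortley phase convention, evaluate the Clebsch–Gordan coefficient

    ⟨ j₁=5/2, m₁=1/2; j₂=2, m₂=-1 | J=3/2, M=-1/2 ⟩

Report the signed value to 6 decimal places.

√[4·3!2!1!/7! · 3!2!1!3!1!2!] = √(48/35)
  +(−1)^0/∏(0,3,2,1,0,0)! = 1/12  (running 1/12)
  +(−1)^1/∏(1,2,1,0,1,1)! = -1/2  (running -5/12)
⟨..|..⟩ = √(48/35)·(-5/12) = -0.487950

-0.487950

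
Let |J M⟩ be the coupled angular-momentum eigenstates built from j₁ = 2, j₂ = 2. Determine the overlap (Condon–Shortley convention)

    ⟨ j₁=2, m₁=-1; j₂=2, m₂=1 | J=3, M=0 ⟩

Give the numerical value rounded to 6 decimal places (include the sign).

triangle: 1!×3!×3!/8! = 36/40320
(j±m)!: 1!×3!×3!×1!×3!×3! = 1296
prefactor² = (2J+1)×Δ×N² = 81/10
  k=0: +1/(0!×1!×3!×3!×0!×0!) = 1/36
  k=1: −1/(1!×0!×2!×2!×1!×1!) = -1/4
Σ = -2/9  ⇒  CG² = 81/10×(-2/9)² = 2/5
CG = −√(2/5) = -0.632456

-0.632456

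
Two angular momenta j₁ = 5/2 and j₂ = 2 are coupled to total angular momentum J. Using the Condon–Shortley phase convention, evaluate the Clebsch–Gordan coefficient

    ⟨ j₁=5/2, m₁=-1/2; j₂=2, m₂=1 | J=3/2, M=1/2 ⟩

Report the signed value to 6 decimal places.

+√(5/21) ≈ +0.487950

√[4·3!2!1!/7! · 2!3!3!1!2!1!] = √(48/35)
  +(−1)^2/∏(2,1,1,1,1,0)! = 1/2  (running 1/2)
  +(−1)^3/∏(3,0,0,0,2,1)! = -1/12  (running 5/12)
⟨..|..⟩ = √(48/35)·(5/12) = +0.487950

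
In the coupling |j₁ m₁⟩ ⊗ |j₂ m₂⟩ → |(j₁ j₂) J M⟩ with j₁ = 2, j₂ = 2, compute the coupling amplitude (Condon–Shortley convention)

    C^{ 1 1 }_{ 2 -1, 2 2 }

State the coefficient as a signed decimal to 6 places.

-0.447214  (= −√(1/5))

j₁+j₂−J=3  J+j₁−j₂=1  J−j₁+j₂=1  j₁+j₂+J+1=6
(j₁±m₁, j₂±m₂, J±M) = (1,3,4,0,2,0)
P² = 36/5
sum k=3..3:
  [3] −1/6 = -1/6
S = -1/6
C² = P²·S² = 1/5 ; C = -0.447214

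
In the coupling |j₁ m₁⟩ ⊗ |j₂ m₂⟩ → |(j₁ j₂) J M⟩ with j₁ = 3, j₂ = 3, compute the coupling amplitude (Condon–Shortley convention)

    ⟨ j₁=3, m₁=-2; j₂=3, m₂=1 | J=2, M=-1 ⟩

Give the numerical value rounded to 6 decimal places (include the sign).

-0.422577  (= −√(5/28))

j₁+j₂−J=4  J+j₁−j₂=2  J−j₁+j₂=2  j₁+j₂+J+1=9
(j₁±m₁, j₂±m₂, J±M) = (1,5,4,2,1,3)
P² = 320/7
sum k=3..4:
  [3] −1/12 = -1/12
  [4] +1/48 = 1/48
S = -1/16
C² = P²·S² = 5/28 ; C = -0.422577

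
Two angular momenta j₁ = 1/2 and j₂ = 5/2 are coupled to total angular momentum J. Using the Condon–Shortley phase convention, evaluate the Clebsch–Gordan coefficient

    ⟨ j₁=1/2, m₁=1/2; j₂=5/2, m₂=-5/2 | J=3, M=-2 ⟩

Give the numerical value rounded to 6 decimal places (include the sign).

+0.408248

√[7·0!1!5!/7! · 1!0!0!5!1!5!] = √(2400)
  +(−1)^0/∏(0,0,0,0,1,5)! = 1/120  (running 1/120)
⟨..|..⟩ = √(2400)·(1/120) = +0.408248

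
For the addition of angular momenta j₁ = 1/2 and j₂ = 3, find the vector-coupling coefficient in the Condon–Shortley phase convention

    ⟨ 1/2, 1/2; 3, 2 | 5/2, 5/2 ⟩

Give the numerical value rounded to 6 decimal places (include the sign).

√[6·1!0!5!/7! · 1!0!5!1!5!0!] = √(14400/7)
  +(−1)^0/∏(0,1,0,5,0,0)! = 1/120  (running 1/120)
⟨..|..⟩ = √(14400/7)·(1/120) = +0.377964

+0.377964  (= +√(1/7))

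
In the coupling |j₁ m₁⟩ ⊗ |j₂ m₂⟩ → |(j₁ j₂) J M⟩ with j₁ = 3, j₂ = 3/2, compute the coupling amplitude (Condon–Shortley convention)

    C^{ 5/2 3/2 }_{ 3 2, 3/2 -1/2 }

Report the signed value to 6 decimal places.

+0.267261

j₁+j₂−J=2  J+j₁−j₂=4  J−j₁+j₂=1  j₁+j₂+J+1=8
(j₁±m₁, j₂±m₂, J±M) = (5,1,1,2,4,1)
P² = 288/7
sum k=0..1:
  [0] +1/12 = 1/12
  [1] −1/24 = -1/24
S = 1/24
C² = P²·S² = 1/14 ; C = +0.267261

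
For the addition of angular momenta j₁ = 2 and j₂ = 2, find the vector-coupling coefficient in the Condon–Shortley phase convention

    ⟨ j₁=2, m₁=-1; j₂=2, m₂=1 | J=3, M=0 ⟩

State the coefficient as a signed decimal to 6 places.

-0.632456

√[7·1!3!3!/8! · 1!3!3!1!3!3!] = √(81/10)
  +(−1)^0/∏(0,1,3,3,0,0)! = 1/36  (running 1/36)
  +(−1)^1/∏(1,0,2,2,1,1)! = -1/4  (running -2/9)
⟨..|..⟩ = √(81/10)·(-2/9) = -0.632456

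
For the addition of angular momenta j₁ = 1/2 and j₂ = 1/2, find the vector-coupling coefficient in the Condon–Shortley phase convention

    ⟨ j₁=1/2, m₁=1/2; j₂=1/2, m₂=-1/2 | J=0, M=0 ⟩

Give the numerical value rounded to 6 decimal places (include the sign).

√[1·1!0!0!/2! · 1!0!0!1!0!0!] = √(1/2)
  +(−1)^0/∏(0,1,0,0,0,0)! = 1  (running 1)
⟨..|..⟩ = √(1/2)·(1) = +0.707107

+0.707107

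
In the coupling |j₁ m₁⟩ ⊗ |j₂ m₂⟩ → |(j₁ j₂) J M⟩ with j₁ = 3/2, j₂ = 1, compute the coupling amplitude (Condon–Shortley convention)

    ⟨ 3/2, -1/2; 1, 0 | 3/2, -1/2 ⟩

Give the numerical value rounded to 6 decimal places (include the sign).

triangle: 1!*2!*1!/5! = 2/120
(j±m)!: 1!*2!*1!*1!*1!*2! = 4
prefactor² = (2J+1)*Δ*N² = 4/15
  k=0: +1/(0!*1!*2!*1!*0!*0!) = 1/2
  k=1: −1/(1!*0!*1!*0!*1!*1!) = -1
Σ = -1/2  ⇒  CG² = 4/15*(-1/2)² = 1/15
CG = −√(1/15) = -0.258199

−√(1/15) ≈ -0.258199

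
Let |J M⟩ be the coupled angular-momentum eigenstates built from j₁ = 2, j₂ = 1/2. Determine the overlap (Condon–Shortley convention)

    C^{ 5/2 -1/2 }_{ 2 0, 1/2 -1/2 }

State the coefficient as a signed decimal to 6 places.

+√(3/5) ≈ +0.774597

j₁+j₂−J=0  J+j₁−j₂=4  J−j₁+j₂=1  j₁+j₂+J+1=6
(j₁±m₁, j₂±m₂, J±M) = (2,2,0,1,2,3)
P² = 48/5
sum k=0..0:
  [0] +1/4 = 1/4
S = 1/4
C² = P²·S² = 3/5 ; C = +0.774597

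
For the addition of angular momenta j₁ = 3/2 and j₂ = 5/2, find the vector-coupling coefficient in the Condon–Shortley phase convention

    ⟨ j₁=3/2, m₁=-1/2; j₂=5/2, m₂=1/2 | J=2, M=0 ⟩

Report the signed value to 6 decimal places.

j₁+j₂−J=2  J+j₁−j₂=1  J−j₁+j₂=3  j₁+j₂+J+1=7
(j₁±m₁, j₂±m₂, J±M) = (1,2,3,2,2,2)
P² = 8/7
sum k=1..2:
  [1] −1/2 = -1/2
  [2] +1/4 = 1/4
S = -1/4
C² = P²·S² = 1/14 ; C = -0.267261

−√(1/14) = -0.267261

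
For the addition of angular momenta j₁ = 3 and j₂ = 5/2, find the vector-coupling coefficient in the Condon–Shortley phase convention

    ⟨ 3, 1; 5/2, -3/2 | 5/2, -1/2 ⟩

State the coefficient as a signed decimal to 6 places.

triangle: 3!×3!×2!/9! = 72/362880
(j±m)!: 4!×2!×1!×4!×2!×3! = 13824
prefactor² = (2J+1)×Δ×N² = 576/35
  k=0: +1/(0!×3!×2!×1!×1!×1!) = 1/12
  k=1: −1/(1!×2!×1!×0!×2!×2!) = -1/8
Σ = -1/24  ⇒  CG² = 576/35×(-1/24)² = 1/35
CG = −√(1/35) = -0.169031

−√(1/35) ≈ -0.169031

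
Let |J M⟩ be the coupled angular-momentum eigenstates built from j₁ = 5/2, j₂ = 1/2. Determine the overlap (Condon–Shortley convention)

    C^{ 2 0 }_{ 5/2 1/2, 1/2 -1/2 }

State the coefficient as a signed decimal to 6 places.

j₁+j₂−J=1  J+j₁−j₂=4  J−j₁+j₂=0  j₁+j₂+J+1=6
(j₁±m₁, j₂±m₂, J±M) = (3,2,0,1,2,2)
P² = 8
sum k=0..0:
  [0] +1/4 = 1/4
S = 1/4
C² = P²·S² = 1/2 ; C = +0.707107

+0.707107  (= +√(1/2))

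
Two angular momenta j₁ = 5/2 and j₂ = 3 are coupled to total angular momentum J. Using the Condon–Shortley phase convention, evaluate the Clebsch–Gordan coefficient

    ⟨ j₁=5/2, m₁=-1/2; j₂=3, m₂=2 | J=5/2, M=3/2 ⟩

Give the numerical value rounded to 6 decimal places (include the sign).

+√(1/14) = +0.267261

√[6·3!2!3!/9! · 2!3!5!1!4!1!] = √(288/7)
  +(−1)^2/∏(2,1,1,3,1,0)! = 1/12  (running 1/12)
  +(−1)^3/∏(3,0,0,2,2,1)! = -1/24  (running 1/24)
⟨..|..⟩ = √(288/7)·(1/24) = +0.267261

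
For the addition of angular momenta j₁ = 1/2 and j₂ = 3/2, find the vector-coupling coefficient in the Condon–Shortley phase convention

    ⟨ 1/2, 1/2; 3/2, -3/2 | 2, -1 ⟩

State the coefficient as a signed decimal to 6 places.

+0.500000

j₁+j₂−J=0  J+j₁−j₂=1  J−j₁+j₂=3  j₁+j₂+J+1=5
(j₁±m₁, j₂±m₂, J±M) = (1,0,0,3,1,3)
P² = 9
sum k=0..0:
  [0] +1/6 = 1/6
S = 1/6
C² = P²·S² = 1/4 ; C = +0.500000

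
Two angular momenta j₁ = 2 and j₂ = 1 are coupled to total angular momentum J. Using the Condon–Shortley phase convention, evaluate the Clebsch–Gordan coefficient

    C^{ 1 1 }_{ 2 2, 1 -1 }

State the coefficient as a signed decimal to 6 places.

triangle: 2!×2!×0!/5! = 4/120
(j±m)!: 4!×0!×0!×2!×2!×0! = 96
prefactor² = (2J+1)×Δ×N² = 48/5
  k=0: +1/(0!×2!×0!×0!×2!×0!) = 1/4
Σ = 1/4  ⇒  CG² = 48/5×1/4² = 3/5
CG = +√(3/5) = +0.774597

+0.774597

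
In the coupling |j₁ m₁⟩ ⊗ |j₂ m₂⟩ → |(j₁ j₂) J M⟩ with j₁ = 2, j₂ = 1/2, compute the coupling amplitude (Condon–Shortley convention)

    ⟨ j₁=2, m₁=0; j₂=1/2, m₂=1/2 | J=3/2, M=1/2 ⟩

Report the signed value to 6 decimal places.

-0.632456  (= −√(2/5))

√[4·1!3!0!/5! · 2!2!1!0!2!1!] = √(8/5)
  +(−1)^1/∏(1,0,1,0,2,0)! = -1/2  (running -1/2)
⟨..|..⟩ = √(8/5)·(-1/2) = -0.632456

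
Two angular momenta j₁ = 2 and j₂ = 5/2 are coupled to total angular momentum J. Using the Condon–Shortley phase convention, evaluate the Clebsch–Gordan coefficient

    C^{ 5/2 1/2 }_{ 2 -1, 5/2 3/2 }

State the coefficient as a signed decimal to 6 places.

+0.414039

√[6·2!2!3!/8! · 1!3!4!1!3!2!] = √(216/35)
  +(−1)^1/∏(1,1,2,3,0,0)! = -1/12  (running -1/12)
  +(−1)^2/∏(2,0,1,2,1,1)! = 1/4  (running 1/6)
⟨..|..⟩ = √(216/35)·(1/6) = +0.414039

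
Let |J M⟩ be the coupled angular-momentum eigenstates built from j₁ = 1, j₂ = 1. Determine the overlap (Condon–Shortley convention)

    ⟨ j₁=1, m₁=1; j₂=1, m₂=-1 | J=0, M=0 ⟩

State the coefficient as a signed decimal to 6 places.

+0.577350  (= +√(1/3))

√[1·2!0!0!/3! · 2!0!0!2!0!0!] = √(4/3)
  +(−1)^0/∏(0,2,0,0,0,0)! = 1/2  (running 1/2)
⟨..|..⟩ = √(4/3)·(1/2) = +0.577350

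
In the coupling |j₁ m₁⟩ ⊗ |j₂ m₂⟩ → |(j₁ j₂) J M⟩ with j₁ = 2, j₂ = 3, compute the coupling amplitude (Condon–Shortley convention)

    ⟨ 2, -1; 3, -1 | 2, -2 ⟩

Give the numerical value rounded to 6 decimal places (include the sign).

triangle: 3!*1!*3!/8! = 36/40320
(j±m)!: 1!*3!*2!*4!*0!*4! = 6912
prefactor² = (2J+1)*Δ*N² = 216/7
  k=2: +1/(2!*1!*1!*0!*0!*3!) = 1/12
Σ = 1/12  ⇒  CG² = 216/7*1/12² = 3/14
CG = +√(3/14) = +0.462910

+0.462910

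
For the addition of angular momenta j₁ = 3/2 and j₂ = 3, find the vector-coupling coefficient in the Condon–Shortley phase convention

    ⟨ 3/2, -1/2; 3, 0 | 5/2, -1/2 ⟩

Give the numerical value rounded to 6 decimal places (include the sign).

−√(6/35) = -0.414039

√[6·2!1!4!/8! · 1!2!3!3!2!3!] = √(216/35)
  +(−1)^1/∏(1,1,1,2,0,2)! = -1/4  (running -1/4)
  +(−1)^2/∏(2,0,0,1,1,3)! = 1/12  (running -1/6)
⟨..|..⟩ = √(216/35)·(-1/6) = -0.414039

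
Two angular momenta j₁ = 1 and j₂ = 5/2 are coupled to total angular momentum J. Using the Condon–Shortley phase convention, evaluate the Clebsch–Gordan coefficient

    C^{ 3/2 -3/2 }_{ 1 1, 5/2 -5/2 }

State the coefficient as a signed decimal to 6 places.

triangle: 2!·0!·3!/6! = 12/720
(j±m)!: 2!·0!·0!·5!·0!·3! = 1440
prefactor² = (2J+1)·Δ·N² = 96
  k=0: +1/(0!·2!·0!·0!·0!·3!) = 1/12
Σ = 1/12  ⇒  CG² = 96·1/12² = 2/3
CG = +√(2/3) = +0.816497

+0.816497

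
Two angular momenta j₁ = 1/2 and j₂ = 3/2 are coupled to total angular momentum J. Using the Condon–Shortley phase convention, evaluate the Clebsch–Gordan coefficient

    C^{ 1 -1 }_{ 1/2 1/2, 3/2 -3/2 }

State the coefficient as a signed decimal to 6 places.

triangle: 1!×0!×2!/4! = 2/24
(j±m)!: 1!×0!×0!×3!×0!×2! = 12
prefactor² = (2J+1)×Δ×N² = 3
  k=0: +1/(0!×1!×0!×0!×0!×2!) = 1/2
Σ = 1/2  ⇒  CG² = 3×1/2² = 3/4
CG = +√(3/4) = +0.866025

+√(3/4) ≈ +0.866025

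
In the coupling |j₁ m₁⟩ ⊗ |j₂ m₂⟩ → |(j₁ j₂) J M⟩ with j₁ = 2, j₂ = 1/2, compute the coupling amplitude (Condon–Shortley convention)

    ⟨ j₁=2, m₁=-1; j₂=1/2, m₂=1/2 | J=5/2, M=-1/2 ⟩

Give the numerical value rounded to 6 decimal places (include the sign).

√[6·0!4!1!/6! · 1!3!1!0!2!3!] = √(72/5)
  +(−1)^0/∏(0,0,3,1,1,0)! = 1/6  (running 1/6)
⟨..|..⟩ = √(72/5)·(1/6) = +0.632456

+0.632456  (= +√(2/5))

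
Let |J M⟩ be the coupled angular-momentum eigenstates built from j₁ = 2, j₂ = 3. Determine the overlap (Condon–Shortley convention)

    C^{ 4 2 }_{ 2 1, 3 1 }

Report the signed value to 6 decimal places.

√[9·1!3!5!/10! · 3!1!4!2!6!2!] = √(5184/7)
  +(−1)^0/∏(0,1,1,4,2,1)! = 1/48  (running 1/48)
  +(−1)^1/∏(1,0,0,3,3,2)! = -1/72  (running 1/144)
⟨..|..⟩ = √(5184/7)·(1/144) = +0.188982

+0.188982  (= +√(1/28))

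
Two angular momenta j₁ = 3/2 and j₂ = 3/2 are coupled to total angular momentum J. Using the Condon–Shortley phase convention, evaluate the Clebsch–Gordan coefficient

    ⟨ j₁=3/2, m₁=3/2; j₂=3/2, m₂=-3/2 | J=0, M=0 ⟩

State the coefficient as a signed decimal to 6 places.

j₁+j₂−J=3  J+j₁−j₂=0  J−j₁+j₂=0  j₁+j₂+J+1=4
(j₁±m₁, j₂±m₂, J±M) = (3,0,0,3,0,0)
P² = 9
sum k=0..0:
  [0] +1/6 = 1/6
S = 1/6
C² = P²·S² = 1/4 ; C = +0.500000

+√(1/4) = +0.500000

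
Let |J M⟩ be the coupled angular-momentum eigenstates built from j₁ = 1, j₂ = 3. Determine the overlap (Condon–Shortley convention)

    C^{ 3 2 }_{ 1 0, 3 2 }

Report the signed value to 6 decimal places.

-0.577350  (= −√(1/3))

√[7·1!1!5!/8! · 1!1!5!1!5!1!] = √(300)
  +(−1)^0/∏(0,1,1,5,0,0)! = 1/120  (running 1/120)
  +(−1)^1/∏(1,0,0,4,1,1)! = -1/24  (running -1/30)
⟨..|..⟩ = √(300)·(-1/30) = -0.577350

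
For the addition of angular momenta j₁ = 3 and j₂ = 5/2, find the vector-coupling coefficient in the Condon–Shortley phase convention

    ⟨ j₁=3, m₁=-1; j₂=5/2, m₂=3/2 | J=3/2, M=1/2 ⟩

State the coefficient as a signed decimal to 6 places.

triangle: 4!·2!·1!/8! = 48/40320
(j±m)!: 2!·4!·4!·1!·2!·1! = 2304
prefactor² = (2J+1)·Δ·N² = 384/35
  k=3: −1/(3!·1!·1!·1!·1!·0!) = -1/6
  k=4: +1/(4!·0!·0!·0!·2!·1!) = 1/48
Σ = -7/48  ⇒  CG² = 384/35·(-7/48)² = 7/30
CG = −√(7/30) = -0.483046

-0.483046  (= −√(7/30))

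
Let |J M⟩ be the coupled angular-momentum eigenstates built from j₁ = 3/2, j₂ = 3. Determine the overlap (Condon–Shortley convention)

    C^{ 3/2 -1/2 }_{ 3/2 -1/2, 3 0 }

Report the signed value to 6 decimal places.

+0.507093  (= +√(9/35))

j₁+j₂−J=3  J+j₁−j₂=0  J−j₁+j₂=3  j₁+j₂+J+1=7
(j₁±m₁, j₂±m₂, J±M) = (1,2,3,3,1,2)
P² = 144/35
sum k=2..2:
  [2] +1/4 = 1/4
S = 1/4
C² = P²·S² = 9/35 ; C = +0.507093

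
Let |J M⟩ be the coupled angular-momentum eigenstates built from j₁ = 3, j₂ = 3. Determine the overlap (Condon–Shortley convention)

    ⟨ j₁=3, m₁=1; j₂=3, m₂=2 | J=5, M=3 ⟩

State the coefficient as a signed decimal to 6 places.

j₁+j₂−J=1  J+j₁−j₂=5  J−j₁+j₂=5  j₁+j₂+J+1=12
(j₁±m₁, j₂±m₂, J±M) = (4,2,5,1,8,2)
P² = 153600
sum k=0..1:
  [0] +1/1440 = 1/1440
  [1] −1/576 = -1/576
S = -1/960
C² = P²·S² = 1/6 ; C = -0.408248

−√(1/6) = -0.408248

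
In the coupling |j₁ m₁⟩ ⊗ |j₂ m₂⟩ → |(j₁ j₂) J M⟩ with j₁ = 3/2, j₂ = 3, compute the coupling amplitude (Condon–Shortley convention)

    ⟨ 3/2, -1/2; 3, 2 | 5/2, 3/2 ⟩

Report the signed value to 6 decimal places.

+0.267261

triangle: 2!×1!×4!/8! = 48/40320
(j±m)!: 1!×2!×5!×1!×4!×1! = 5760
prefactor² = (2J+1)×Δ×N² = 288/7
  k=1: −1/(1!×1!×1!×4!×0!×0!) = -1/24
  k=2: +1/(2!×0!×0!×3!×1!×1!) = 1/12
Σ = 1/24  ⇒  CG² = 288/7×1/24² = 1/14
CG = +√(1/14) = +0.267261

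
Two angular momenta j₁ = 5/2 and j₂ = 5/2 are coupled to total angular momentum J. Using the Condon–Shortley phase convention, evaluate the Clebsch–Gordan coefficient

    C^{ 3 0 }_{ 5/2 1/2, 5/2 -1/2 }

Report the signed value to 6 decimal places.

triangle: 2!×3!×3!/9! = 72/362880
(j±m)!: 3!×2!×2!×3!×3!×3! = 5184
prefactor² = (2J+1)×Δ×N² = 36/5
  k=0: +1/(0!×2!×2!×2!×1!×1!) = 1/8
  k=1: −1/(1!×1!×1!×1!×2!×2!) = -1/4
  k=2: +1/(2!×0!×0!×0!×3!×3!) = 1/72
Σ = -1/9  ⇒  CG² = 36/5×(-1/9)² = 4/45
CG = −√(4/45) = -0.298142

−√(4/45) = -0.298142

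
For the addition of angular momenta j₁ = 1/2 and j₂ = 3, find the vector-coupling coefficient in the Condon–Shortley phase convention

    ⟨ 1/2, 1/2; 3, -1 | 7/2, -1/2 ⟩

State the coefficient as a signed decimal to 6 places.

+0.654654  (= +√(3/7))

triangle: 0!*1!*6!/8! = 720/40320
(j±m)!: 1!*0!*2!*4!*3!*4! = 6912
prefactor² = (2J+1)*Δ*N² = 6912/7
  k=0: +1/(0!*0!*0!*2!*1!*4!) = 1/48
Σ = 1/48  ⇒  CG² = 6912/7*1/48² = 3/7
CG = +√(3/7) = +0.654654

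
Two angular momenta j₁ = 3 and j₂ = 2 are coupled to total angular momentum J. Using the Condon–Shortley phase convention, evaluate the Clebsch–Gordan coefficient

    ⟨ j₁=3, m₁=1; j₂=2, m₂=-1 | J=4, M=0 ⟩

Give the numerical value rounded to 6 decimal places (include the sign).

√[9·1!5!3!/10! · 4!2!1!3!4!4!] = √(10368/35)
  +(−1)^0/∏(0,1,2,1,3,2)! = 1/24  (running 1/24)
  +(−1)^1/∏(1,0,1,0,4,3)! = -1/144  (running 5/144)
⟨..|..⟩ = √(10368/35)·(5/144) = +0.597614

+√(5/14) ≈ +0.597614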